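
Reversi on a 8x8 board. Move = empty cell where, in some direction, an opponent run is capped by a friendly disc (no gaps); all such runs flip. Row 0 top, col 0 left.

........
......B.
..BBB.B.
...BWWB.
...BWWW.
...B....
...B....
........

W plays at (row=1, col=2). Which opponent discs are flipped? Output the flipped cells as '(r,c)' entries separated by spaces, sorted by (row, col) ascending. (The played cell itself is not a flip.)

Dir NW: first cell '.' (not opp) -> no flip
Dir N: first cell '.' (not opp) -> no flip
Dir NE: first cell '.' (not opp) -> no flip
Dir W: first cell '.' (not opp) -> no flip
Dir E: first cell '.' (not opp) -> no flip
Dir SW: first cell '.' (not opp) -> no flip
Dir S: opp run (2,2), next='.' -> no flip
Dir SE: opp run (2,3) capped by W -> flip

Answer: (2,3)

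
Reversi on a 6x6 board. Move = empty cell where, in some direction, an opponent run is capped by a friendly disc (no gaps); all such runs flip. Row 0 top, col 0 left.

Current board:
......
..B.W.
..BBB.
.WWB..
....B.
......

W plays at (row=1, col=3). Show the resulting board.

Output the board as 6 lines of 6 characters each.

Place W at (1,3); scan 8 dirs for brackets.
Dir NW: first cell '.' (not opp) -> no flip
Dir N: first cell '.' (not opp) -> no flip
Dir NE: first cell '.' (not opp) -> no flip
Dir W: opp run (1,2), next='.' -> no flip
Dir E: first cell 'W' (not opp) -> no flip
Dir SW: opp run (2,2) capped by W -> flip
Dir S: opp run (2,3) (3,3), next='.' -> no flip
Dir SE: opp run (2,4), next='.' -> no flip
All flips: (2,2)

Answer: ......
..BWW.
..WBB.
.WWB..
....B.
......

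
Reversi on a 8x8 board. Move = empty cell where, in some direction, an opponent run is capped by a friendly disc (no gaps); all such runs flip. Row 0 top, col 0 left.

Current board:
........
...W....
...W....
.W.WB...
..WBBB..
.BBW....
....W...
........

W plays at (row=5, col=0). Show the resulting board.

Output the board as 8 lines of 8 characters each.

Answer: ........
...W....
...W....
.W.WB...
..WBBB..
WWWW....
....W...
........

Derivation:
Place W at (5,0); scan 8 dirs for brackets.
Dir NW: edge -> no flip
Dir N: first cell '.' (not opp) -> no flip
Dir NE: first cell '.' (not opp) -> no flip
Dir W: edge -> no flip
Dir E: opp run (5,1) (5,2) capped by W -> flip
Dir SW: edge -> no flip
Dir S: first cell '.' (not opp) -> no flip
Dir SE: first cell '.' (not opp) -> no flip
All flips: (5,1) (5,2)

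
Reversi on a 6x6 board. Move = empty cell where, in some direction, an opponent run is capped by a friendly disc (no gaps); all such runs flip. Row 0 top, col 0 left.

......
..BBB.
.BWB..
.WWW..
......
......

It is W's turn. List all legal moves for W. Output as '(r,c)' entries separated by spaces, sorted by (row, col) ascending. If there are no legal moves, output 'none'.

Answer: (0,2) (0,3) (0,4) (0,5) (1,0) (1,1) (2,0) (2,4)

Derivation:
(0,1): no bracket -> illegal
(0,2): flips 1 -> legal
(0,3): flips 2 -> legal
(0,4): flips 1 -> legal
(0,5): flips 2 -> legal
(1,0): flips 1 -> legal
(1,1): flips 1 -> legal
(1,5): no bracket -> illegal
(2,0): flips 1 -> legal
(2,4): flips 1 -> legal
(2,5): no bracket -> illegal
(3,0): no bracket -> illegal
(3,4): no bracket -> illegal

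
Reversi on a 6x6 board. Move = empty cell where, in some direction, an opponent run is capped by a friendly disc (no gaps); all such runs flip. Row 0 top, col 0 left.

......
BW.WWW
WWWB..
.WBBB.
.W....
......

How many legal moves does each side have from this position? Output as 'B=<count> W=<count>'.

Answer: B=6 W=6

Derivation:
-- B to move --
(0,0): flips 2 -> legal
(0,1): no bracket -> illegal
(0,2): no bracket -> illegal
(0,3): flips 1 -> legal
(0,4): no bracket -> illegal
(0,5): flips 1 -> legal
(1,2): flips 2 -> legal
(2,4): no bracket -> illegal
(2,5): no bracket -> illegal
(3,0): flips 2 -> legal
(4,0): no bracket -> illegal
(4,2): no bracket -> illegal
(5,0): flips 1 -> legal
(5,1): no bracket -> illegal
(5,2): no bracket -> illegal
B mobility = 6
-- W to move --
(0,0): flips 1 -> legal
(0,1): no bracket -> illegal
(1,2): no bracket -> illegal
(2,4): flips 1 -> legal
(2,5): no bracket -> illegal
(3,5): flips 3 -> legal
(4,2): flips 1 -> legal
(4,3): flips 3 -> legal
(4,4): flips 1 -> legal
(4,5): no bracket -> illegal
W mobility = 6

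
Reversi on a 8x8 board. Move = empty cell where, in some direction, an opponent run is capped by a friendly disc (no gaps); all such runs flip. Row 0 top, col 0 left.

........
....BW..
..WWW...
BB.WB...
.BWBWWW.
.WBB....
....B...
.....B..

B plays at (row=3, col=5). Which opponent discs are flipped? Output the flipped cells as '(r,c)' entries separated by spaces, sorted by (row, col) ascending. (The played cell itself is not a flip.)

Dir NW: opp run (2,4), next='.' -> no flip
Dir N: first cell '.' (not opp) -> no flip
Dir NE: first cell '.' (not opp) -> no flip
Dir W: first cell 'B' (not opp) -> no flip
Dir E: first cell '.' (not opp) -> no flip
Dir SW: opp run (4,4) capped by B -> flip
Dir S: opp run (4,5), next='.' -> no flip
Dir SE: opp run (4,6), next='.' -> no flip

Answer: (4,4)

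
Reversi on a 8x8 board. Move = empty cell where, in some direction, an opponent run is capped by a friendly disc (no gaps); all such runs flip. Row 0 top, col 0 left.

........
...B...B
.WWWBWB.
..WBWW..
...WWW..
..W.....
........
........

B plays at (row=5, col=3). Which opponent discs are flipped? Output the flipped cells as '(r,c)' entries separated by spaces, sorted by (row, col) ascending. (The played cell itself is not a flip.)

Dir NW: first cell '.' (not opp) -> no flip
Dir N: opp run (4,3) capped by B -> flip
Dir NE: opp run (4,4) (3,5) capped by B -> flip
Dir W: opp run (5,2), next='.' -> no flip
Dir E: first cell '.' (not opp) -> no flip
Dir SW: first cell '.' (not opp) -> no flip
Dir S: first cell '.' (not opp) -> no flip
Dir SE: first cell '.' (not opp) -> no flip

Answer: (3,5) (4,3) (4,4)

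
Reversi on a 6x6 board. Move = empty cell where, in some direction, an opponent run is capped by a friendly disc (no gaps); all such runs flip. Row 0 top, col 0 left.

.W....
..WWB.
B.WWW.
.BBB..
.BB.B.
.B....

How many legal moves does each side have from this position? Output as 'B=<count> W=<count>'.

-- B to move --
(0,0): no bracket -> illegal
(0,2): flips 2 -> legal
(0,3): flips 2 -> legal
(0,4): flips 2 -> legal
(1,0): no bracket -> illegal
(1,1): flips 3 -> legal
(1,5): flips 1 -> legal
(2,1): no bracket -> illegal
(2,5): no bracket -> illegal
(3,4): flips 1 -> legal
(3,5): no bracket -> illegal
B mobility = 6
-- W to move --
(0,3): no bracket -> illegal
(0,4): flips 1 -> legal
(0,5): flips 1 -> legal
(1,0): no bracket -> illegal
(1,1): no bracket -> illegal
(1,5): flips 1 -> legal
(2,1): no bracket -> illegal
(2,5): no bracket -> illegal
(3,0): no bracket -> illegal
(3,4): no bracket -> illegal
(3,5): no bracket -> illegal
(4,0): flips 1 -> legal
(4,3): flips 1 -> legal
(4,5): no bracket -> illegal
(5,0): flips 2 -> legal
(5,2): flips 2 -> legal
(5,3): no bracket -> illegal
(5,4): no bracket -> illegal
(5,5): flips 2 -> legal
W mobility = 8

Answer: B=6 W=8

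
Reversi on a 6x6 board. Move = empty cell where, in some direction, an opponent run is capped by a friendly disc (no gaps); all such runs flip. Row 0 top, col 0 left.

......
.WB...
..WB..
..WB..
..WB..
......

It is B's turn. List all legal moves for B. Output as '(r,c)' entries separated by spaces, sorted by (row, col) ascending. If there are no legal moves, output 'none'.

(0,0): flips 2 -> legal
(0,1): no bracket -> illegal
(0,2): no bracket -> illegal
(1,0): flips 1 -> legal
(1,3): no bracket -> illegal
(2,0): no bracket -> illegal
(2,1): flips 2 -> legal
(3,1): flips 1 -> legal
(4,1): flips 2 -> legal
(5,1): flips 1 -> legal
(5,2): flips 3 -> legal
(5,3): no bracket -> illegal

Answer: (0,0) (1,0) (2,1) (3,1) (4,1) (5,1) (5,2)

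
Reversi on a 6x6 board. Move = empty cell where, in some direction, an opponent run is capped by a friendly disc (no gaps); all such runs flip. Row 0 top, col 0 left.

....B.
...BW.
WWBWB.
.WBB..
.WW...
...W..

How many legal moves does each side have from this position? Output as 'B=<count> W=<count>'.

-- B to move --
(0,3): no bracket -> illegal
(0,5): flips 2 -> legal
(1,0): flips 1 -> legal
(1,1): no bracket -> illegal
(1,2): no bracket -> illegal
(1,5): flips 1 -> legal
(2,5): no bracket -> illegal
(3,0): flips 1 -> legal
(3,4): no bracket -> illegal
(4,0): flips 1 -> legal
(4,3): no bracket -> illegal
(4,4): no bracket -> illegal
(5,0): flips 1 -> legal
(5,1): flips 1 -> legal
(5,2): flips 1 -> legal
(5,4): no bracket -> illegal
B mobility = 8
-- W to move --
(0,2): no bracket -> illegal
(0,3): flips 1 -> legal
(0,5): no bracket -> illegal
(1,1): no bracket -> illegal
(1,2): flips 3 -> legal
(1,5): flips 2 -> legal
(2,5): flips 1 -> legal
(3,4): flips 3 -> legal
(3,5): no bracket -> illegal
(4,3): flips 2 -> legal
(4,4): no bracket -> illegal
W mobility = 6

Answer: B=8 W=6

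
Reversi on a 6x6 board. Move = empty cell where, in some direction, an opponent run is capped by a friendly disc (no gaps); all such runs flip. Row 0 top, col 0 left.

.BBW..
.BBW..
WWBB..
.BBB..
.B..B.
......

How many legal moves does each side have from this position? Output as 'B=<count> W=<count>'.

-- B to move --
(0,4): flips 2 -> legal
(1,0): flips 1 -> legal
(1,4): flips 1 -> legal
(2,4): flips 1 -> legal
(3,0): flips 1 -> legal
B mobility = 5
-- W to move --
(0,0): flips 2 -> legal
(1,0): flips 2 -> legal
(1,4): no bracket -> illegal
(2,4): flips 2 -> legal
(3,0): no bracket -> illegal
(3,4): no bracket -> illegal
(3,5): no bracket -> illegal
(4,0): flips 2 -> legal
(4,2): flips 1 -> legal
(4,3): flips 3 -> legal
(4,5): no bracket -> illegal
(5,0): no bracket -> illegal
(5,1): flips 2 -> legal
(5,2): no bracket -> illegal
(5,3): no bracket -> illegal
(5,4): no bracket -> illegal
(5,5): no bracket -> illegal
W mobility = 7

Answer: B=5 W=7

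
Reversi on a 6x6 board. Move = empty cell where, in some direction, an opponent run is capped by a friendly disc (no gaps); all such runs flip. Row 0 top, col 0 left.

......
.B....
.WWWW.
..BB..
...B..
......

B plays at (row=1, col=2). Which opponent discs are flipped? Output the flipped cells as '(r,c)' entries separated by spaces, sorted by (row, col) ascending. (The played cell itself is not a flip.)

Dir NW: first cell '.' (not opp) -> no flip
Dir N: first cell '.' (not opp) -> no flip
Dir NE: first cell '.' (not opp) -> no flip
Dir W: first cell 'B' (not opp) -> no flip
Dir E: first cell '.' (not opp) -> no flip
Dir SW: opp run (2,1), next='.' -> no flip
Dir S: opp run (2,2) capped by B -> flip
Dir SE: opp run (2,3), next='.' -> no flip

Answer: (2,2)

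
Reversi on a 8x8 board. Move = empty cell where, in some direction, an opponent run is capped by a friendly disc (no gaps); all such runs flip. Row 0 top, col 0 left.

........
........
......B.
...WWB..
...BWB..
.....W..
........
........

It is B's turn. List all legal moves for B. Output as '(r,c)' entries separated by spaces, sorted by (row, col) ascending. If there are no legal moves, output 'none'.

Answer: (2,3) (2,5) (3,2) (5,3) (6,5)

Derivation:
(2,2): no bracket -> illegal
(2,3): flips 2 -> legal
(2,4): no bracket -> illegal
(2,5): flips 1 -> legal
(3,2): flips 2 -> legal
(4,2): no bracket -> illegal
(4,6): no bracket -> illegal
(5,3): flips 1 -> legal
(5,4): no bracket -> illegal
(5,6): no bracket -> illegal
(6,4): no bracket -> illegal
(6,5): flips 1 -> legal
(6,6): no bracket -> illegal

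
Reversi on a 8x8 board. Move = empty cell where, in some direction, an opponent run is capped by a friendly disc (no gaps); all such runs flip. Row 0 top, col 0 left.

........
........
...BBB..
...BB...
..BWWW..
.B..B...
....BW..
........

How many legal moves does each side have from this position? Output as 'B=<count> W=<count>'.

-- B to move --
(3,2): flips 1 -> legal
(3,5): no bracket -> illegal
(3,6): flips 1 -> legal
(4,6): flips 3 -> legal
(5,2): flips 1 -> legal
(5,3): flips 1 -> legal
(5,5): flips 1 -> legal
(5,6): flips 1 -> legal
(6,6): flips 1 -> legal
(7,4): no bracket -> illegal
(7,5): no bracket -> illegal
(7,6): flips 1 -> legal
B mobility = 9
-- W to move --
(1,2): flips 2 -> legal
(1,3): flips 2 -> legal
(1,4): flips 2 -> legal
(1,5): no bracket -> illegal
(1,6): flips 2 -> legal
(2,2): flips 1 -> legal
(2,6): no bracket -> illegal
(3,1): no bracket -> illegal
(3,2): no bracket -> illegal
(3,5): no bracket -> illegal
(3,6): no bracket -> illegal
(4,0): no bracket -> illegal
(4,1): flips 1 -> legal
(5,0): no bracket -> illegal
(5,2): no bracket -> illegal
(5,3): no bracket -> illegal
(5,5): no bracket -> illegal
(6,0): no bracket -> illegal
(6,1): no bracket -> illegal
(6,2): no bracket -> illegal
(6,3): flips 2 -> legal
(7,3): no bracket -> illegal
(7,4): flips 2 -> legal
(7,5): no bracket -> illegal
W mobility = 8

Answer: B=9 W=8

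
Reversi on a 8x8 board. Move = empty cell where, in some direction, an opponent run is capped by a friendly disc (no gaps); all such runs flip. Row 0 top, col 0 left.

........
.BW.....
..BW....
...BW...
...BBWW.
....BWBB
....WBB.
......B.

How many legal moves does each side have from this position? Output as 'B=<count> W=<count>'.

Answer: B=10 W=11

Derivation:
-- B to move --
(0,1): flips 4 -> legal
(0,2): flips 1 -> legal
(0,3): no bracket -> illegal
(1,3): flips 2 -> legal
(1,4): no bracket -> illegal
(2,1): no bracket -> illegal
(2,4): flips 2 -> legal
(2,5): flips 1 -> legal
(3,2): no bracket -> illegal
(3,5): flips 4 -> legal
(3,6): flips 2 -> legal
(3,7): no bracket -> illegal
(4,7): flips 2 -> legal
(5,3): no bracket -> illegal
(6,3): flips 1 -> legal
(7,3): no bracket -> illegal
(7,4): flips 1 -> legal
(7,5): no bracket -> illegal
B mobility = 10
-- W to move --
(0,0): flips 4 -> legal
(0,1): no bracket -> illegal
(0,2): no bracket -> illegal
(1,0): flips 1 -> legal
(1,3): no bracket -> illegal
(2,0): no bracket -> illegal
(2,1): flips 1 -> legal
(2,4): no bracket -> illegal
(3,1): no bracket -> illegal
(3,2): flips 2 -> legal
(3,5): no bracket -> illegal
(4,2): flips 2 -> legal
(4,7): no bracket -> illegal
(5,2): flips 1 -> legal
(5,3): flips 3 -> legal
(6,3): flips 1 -> legal
(6,7): flips 3 -> legal
(7,4): no bracket -> illegal
(7,5): flips 1 -> legal
(7,7): flips 1 -> legal
W mobility = 11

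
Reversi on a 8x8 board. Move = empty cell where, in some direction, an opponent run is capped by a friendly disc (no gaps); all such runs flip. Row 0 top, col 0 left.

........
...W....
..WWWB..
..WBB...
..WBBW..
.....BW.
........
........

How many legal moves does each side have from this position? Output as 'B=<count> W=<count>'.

-- B to move --
(0,2): no bracket -> illegal
(0,3): flips 2 -> legal
(0,4): no bracket -> illegal
(1,1): flips 1 -> legal
(1,2): flips 1 -> legal
(1,4): flips 1 -> legal
(1,5): flips 1 -> legal
(2,1): flips 4 -> legal
(3,1): flips 1 -> legal
(3,5): flips 1 -> legal
(3,6): no bracket -> illegal
(4,1): flips 1 -> legal
(4,6): flips 1 -> legal
(4,7): no bracket -> illegal
(5,1): flips 1 -> legal
(5,2): no bracket -> illegal
(5,3): no bracket -> illegal
(5,4): no bracket -> illegal
(5,7): flips 1 -> legal
(6,5): no bracket -> illegal
(6,6): no bracket -> illegal
(6,7): flips 2 -> legal
B mobility = 13
-- W to move --
(1,4): no bracket -> illegal
(1,5): no bracket -> illegal
(1,6): no bracket -> illegal
(2,6): flips 1 -> legal
(3,5): flips 2 -> legal
(3,6): no bracket -> illegal
(4,6): no bracket -> illegal
(5,2): no bracket -> illegal
(5,3): flips 2 -> legal
(5,4): flips 4 -> legal
(6,4): no bracket -> illegal
(6,5): flips 1 -> legal
(6,6): flips 3 -> legal
W mobility = 6

Answer: B=13 W=6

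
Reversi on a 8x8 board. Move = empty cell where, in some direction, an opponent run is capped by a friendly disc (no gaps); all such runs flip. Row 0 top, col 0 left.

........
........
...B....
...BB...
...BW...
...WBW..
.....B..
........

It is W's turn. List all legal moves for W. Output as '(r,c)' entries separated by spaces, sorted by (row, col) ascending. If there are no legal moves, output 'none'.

(1,2): no bracket -> illegal
(1,3): flips 3 -> legal
(1,4): no bracket -> illegal
(2,2): flips 1 -> legal
(2,4): flips 1 -> legal
(2,5): no bracket -> illegal
(3,2): no bracket -> illegal
(3,5): no bracket -> illegal
(4,2): flips 1 -> legal
(4,5): no bracket -> illegal
(5,2): no bracket -> illegal
(5,6): no bracket -> illegal
(6,3): no bracket -> illegal
(6,4): flips 1 -> legal
(6,6): no bracket -> illegal
(7,4): no bracket -> illegal
(7,5): flips 1 -> legal
(7,6): no bracket -> illegal

Answer: (1,3) (2,2) (2,4) (4,2) (6,4) (7,5)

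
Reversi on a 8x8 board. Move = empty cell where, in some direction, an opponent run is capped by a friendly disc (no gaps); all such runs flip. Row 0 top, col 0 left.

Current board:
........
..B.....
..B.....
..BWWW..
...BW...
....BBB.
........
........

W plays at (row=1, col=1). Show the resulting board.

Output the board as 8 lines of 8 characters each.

Answer: ........
.WB.....
..W.....
..BWWW..
...BW...
....BBB.
........
........

Derivation:
Place W at (1,1); scan 8 dirs for brackets.
Dir NW: first cell '.' (not opp) -> no flip
Dir N: first cell '.' (not opp) -> no flip
Dir NE: first cell '.' (not opp) -> no flip
Dir W: first cell '.' (not opp) -> no flip
Dir E: opp run (1,2), next='.' -> no flip
Dir SW: first cell '.' (not opp) -> no flip
Dir S: first cell '.' (not opp) -> no flip
Dir SE: opp run (2,2) capped by W -> flip
All flips: (2,2)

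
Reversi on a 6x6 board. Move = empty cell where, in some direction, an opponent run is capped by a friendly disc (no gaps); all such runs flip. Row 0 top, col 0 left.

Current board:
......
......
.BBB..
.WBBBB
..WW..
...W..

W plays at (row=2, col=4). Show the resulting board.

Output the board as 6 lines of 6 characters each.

Answer: ......
......
.BBBW.
.WBWBB
..WW..
...W..

Derivation:
Place W at (2,4); scan 8 dirs for brackets.
Dir NW: first cell '.' (not opp) -> no flip
Dir N: first cell '.' (not opp) -> no flip
Dir NE: first cell '.' (not opp) -> no flip
Dir W: opp run (2,3) (2,2) (2,1), next='.' -> no flip
Dir E: first cell '.' (not opp) -> no flip
Dir SW: opp run (3,3) capped by W -> flip
Dir S: opp run (3,4), next='.' -> no flip
Dir SE: opp run (3,5), next=edge -> no flip
All flips: (3,3)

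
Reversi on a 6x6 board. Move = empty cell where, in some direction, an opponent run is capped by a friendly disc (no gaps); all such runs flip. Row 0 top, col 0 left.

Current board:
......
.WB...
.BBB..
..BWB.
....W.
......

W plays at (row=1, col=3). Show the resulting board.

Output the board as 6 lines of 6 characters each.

Answer: ......
.WWW..
.BBW..
..BWB.
....W.
......

Derivation:
Place W at (1,3); scan 8 dirs for brackets.
Dir NW: first cell '.' (not opp) -> no flip
Dir N: first cell '.' (not opp) -> no flip
Dir NE: first cell '.' (not opp) -> no flip
Dir W: opp run (1,2) capped by W -> flip
Dir E: first cell '.' (not opp) -> no flip
Dir SW: opp run (2,2), next='.' -> no flip
Dir S: opp run (2,3) capped by W -> flip
Dir SE: first cell '.' (not opp) -> no flip
All flips: (1,2) (2,3)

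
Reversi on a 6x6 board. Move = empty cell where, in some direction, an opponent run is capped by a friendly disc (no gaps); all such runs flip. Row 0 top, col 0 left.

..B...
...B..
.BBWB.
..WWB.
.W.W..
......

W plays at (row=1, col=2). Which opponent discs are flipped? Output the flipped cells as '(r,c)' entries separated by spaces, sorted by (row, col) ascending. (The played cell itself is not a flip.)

Answer: (2,2)

Derivation:
Dir NW: first cell '.' (not opp) -> no flip
Dir N: opp run (0,2), next=edge -> no flip
Dir NE: first cell '.' (not opp) -> no flip
Dir W: first cell '.' (not opp) -> no flip
Dir E: opp run (1,3), next='.' -> no flip
Dir SW: opp run (2,1), next='.' -> no flip
Dir S: opp run (2,2) capped by W -> flip
Dir SE: first cell 'W' (not opp) -> no flip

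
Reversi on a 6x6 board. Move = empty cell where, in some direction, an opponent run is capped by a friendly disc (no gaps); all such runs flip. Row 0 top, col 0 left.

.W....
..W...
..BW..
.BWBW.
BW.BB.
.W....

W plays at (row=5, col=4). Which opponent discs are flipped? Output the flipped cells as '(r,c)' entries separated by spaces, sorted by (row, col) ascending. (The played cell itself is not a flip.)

Answer: (4,3) (4,4)

Derivation:
Dir NW: opp run (4,3) capped by W -> flip
Dir N: opp run (4,4) capped by W -> flip
Dir NE: first cell '.' (not opp) -> no flip
Dir W: first cell '.' (not opp) -> no flip
Dir E: first cell '.' (not opp) -> no flip
Dir SW: edge -> no flip
Dir S: edge -> no flip
Dir SE: edge -> no flip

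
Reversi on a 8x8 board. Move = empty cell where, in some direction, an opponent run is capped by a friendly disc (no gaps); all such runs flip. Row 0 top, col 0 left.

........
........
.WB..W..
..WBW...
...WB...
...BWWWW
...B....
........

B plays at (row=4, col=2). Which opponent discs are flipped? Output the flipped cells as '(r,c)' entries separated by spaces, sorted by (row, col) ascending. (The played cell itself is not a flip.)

Answer: (3,2) (4,3)

Derivation:
Dir NW: first cell '.' (not opp) -> no flip
Dir N: opp run (3,2) capped by B -> flip
Dir NE: first cell 'B' (not opp) -> no flip
Dir W: first cell '.' (not opp) -> no flip
Dir E: opp run (4,3) capped by B -> flip
Dir SW: first cell '.' (not opp) -> no flip
Dir S: first cell '.' (not opp) -> no flip
Dir SE: first cell 'B' (not opp) -> no flip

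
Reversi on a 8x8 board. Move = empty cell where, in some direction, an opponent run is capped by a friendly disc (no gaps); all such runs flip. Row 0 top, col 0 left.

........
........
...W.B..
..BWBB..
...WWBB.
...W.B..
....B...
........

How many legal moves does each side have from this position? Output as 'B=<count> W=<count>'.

Answer: B=7 W=11

Derivation:
-- B to move --
(1,2): flips 1 -> legal
(1,3): no bracket -> illegal
(1,4): flips 1 -> legal
(2,2): flips 2 -> legal
(2,4): no bracket -> illegal
(4,2): flips 3 -> legal
(5,2): flips 1 -> legal
(5,4): flips 2 -> legal
(6,2): flips 2 -> legal
(6,3): no bracket -> illegal
B mobility = 7
-- W to move --
(1,4): no bracket -> illegal
(1,5): no bracket -> illegal
(1,6): flips 2 -> legal
(2,1): flips 1 -> legal
(2,2): no bracket -> illegal
(2,4): flips 1 -> legal
(2,6): flips 1 -> legal
(3,1): flips 1 -> legal
(3,6): flips 2 -> legal
(3,7): no bracket -> illegal
(4,1): flips 1 -> legal
(4,2): no bracket -> illegal
(4,7): flips 2 -> legal
(5,4): no bracket -> illegal
(5,6): flips 2 -> legal
(5,7): no bracket -> illegal
(6,3): no bracket -> illegal
(6,5): no bracket -> illegal
(6,6): flips 1 -> legal
(7,3): no bracket -> illegal
(7,4): no bracket -> illegal
(7,5): flips 1 -> legal
W mobility = 11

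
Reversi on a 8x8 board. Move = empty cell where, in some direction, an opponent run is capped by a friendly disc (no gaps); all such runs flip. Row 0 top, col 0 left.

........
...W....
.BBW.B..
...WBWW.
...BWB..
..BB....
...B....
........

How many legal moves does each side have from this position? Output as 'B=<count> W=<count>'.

-- B to move --
(0,2): no bracket -> illegal
(0,3): flips 3 -> legal
(0,4): flips 1 -> legal
(1,2): flips 1 -> legal
(1,4): no bracket -> illegal
(2,4): flips 1 -> legal
(2,6): flips 2 -> legal
(2,7): flips 1 -> legal
(3,2): flips 1 -> legal
(3,7): flips 2 -> legal
(4,2): no bracket -> illegal
(4,6): no bracket -> illegal
(4,7): flips 1 -> legal
(5,4): flips 1 -> legal
(5,5): flips 2 -> legal
B mobility = 11
-- W to move --
(1,0): no bracket -> illegal
(1,1): flips 1 -> legal
(1,2): no bracket -> illegal
(1,4): flips 1 -> legal
(1,5): flips 1 -> legal
(1,6): no bracket -> illegal
(2,0): flips 2 -> legal
(2,4): flips 1 -> legal
(2,6): no bracket -> illegal
(3,0): no bracket -> illegal
(3,1): flips 1 -> legal
(3,2): no bracket -> illegal
(4,1): no bracket -> illegal
(4,2): flips 1 -> legal
(4,6): flips 1 -> legal
(5,1): no bracket -> illegal
(5,4): flips 1 -> legal
(5,5): flips 1 -> legal
(5,6): flips 2 -> legal
(6,1): no bracket -> illegal
(6,2): flips 1 -> legal
(6,4): no bracket -> illegal
(7,2): no bracket -> illegal
(7,3): flips 3 -> legal
(7,4): no bracket -> illegal
W mobility = 13

Answer: B=11 W=13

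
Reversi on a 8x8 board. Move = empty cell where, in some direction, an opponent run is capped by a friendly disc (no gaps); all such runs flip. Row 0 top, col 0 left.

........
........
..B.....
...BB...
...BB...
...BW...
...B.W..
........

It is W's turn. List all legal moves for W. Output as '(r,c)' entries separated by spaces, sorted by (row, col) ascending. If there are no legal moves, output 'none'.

Answer: (2,4) (3,2) (5,2) (7,2)

Derivation:
(1,1): no bracket -> illegal
(1,2): no bracket -> illegal
(1,3): no bracket -> illegal
(2,1): no bracket -> illegal
(2,3): no bracket -> illegal
(2,4): flips 2 -> legal
(2,5): no bracket -> illegal
(3,1): no bracket -> illegal
(3,2): flips 1 -> legal
(3,5): no bracket -> illegal
(4,2): no bracket -> illegal
(4,5): no bracket -> illegal
(5,2): flips 1 -> legal
(5,5): no bracket -> illegal
(6,2): no bracket -> illegal
(6,4): no bracket -> illegal
(7,2): flips 1 -> legal
(7,3): no bracket -> illegal
(7,4): no bracket -> illegal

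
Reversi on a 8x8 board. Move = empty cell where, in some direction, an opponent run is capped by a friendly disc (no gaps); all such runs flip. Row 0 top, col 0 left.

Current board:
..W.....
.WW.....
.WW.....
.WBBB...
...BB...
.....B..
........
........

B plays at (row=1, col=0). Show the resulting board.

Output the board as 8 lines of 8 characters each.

Answer: ..W.....
BWW.....
.BW.....
.WBBB...
...BB...
.....B..
........
........

Derivation:
Place B at (1,0); scan 8 dirs for brackets.
Dir NW: edge -> no flip
Dir N: first cell '.' (not opp) -> no flip
Dir NE: first cell '.' (not opp) -> no flip
Dir W: edge -> no flip
Dir E: opp run (1,1) (1,2), next='.' -> no flip
Dir SW: edge -> no flip
Dir S: first cell '.' (not opp) -> no flip
Dir SE: opp run (2,1) capped by B -> flip
All flips: (2,1)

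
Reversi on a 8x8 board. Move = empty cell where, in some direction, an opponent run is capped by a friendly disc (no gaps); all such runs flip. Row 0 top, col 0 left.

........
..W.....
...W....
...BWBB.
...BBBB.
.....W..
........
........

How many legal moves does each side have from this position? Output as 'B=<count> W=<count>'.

-- B to move --
(0,1): flips 3 -> legal
(0,2): no bracket -> illegal
(0,3): no bracket -> illegal
(1,1): no bracket -> illegal
(1,3): flips 1 -> legal
(1,4): no bracket -> illegal
(2,1): no bracket -> illegal
(2,2): no bracket -> illegal
(2,4): flips 1 -> legal
(2,5): flips 1 -> legal
(3,2): no bracket -> illegal
(5,4): no bracket -> illegal
(5,6): no bracket -> illegal
(6,4): flips 1 -> legal
(6,5): flips 1 -> legal
(6,6): flips 1 -> legal
B mobility = 7
-- W to move --
(2,2): flips 2 -> legal
(2,4): no bracket -> illegal
(2,5): flips 2 -> legal
(2,6): no bracket -> illegal
(2,7): no bracket -> illegal
(3,2): flips 1 -> legal
(3,7): flips 3 -> legal
(4,2): no bracket -> illegal
(4,7): no bracket -> illegal
(5,2): flips 1 -> legal
(5,3): flips 2 -> legal
(5,4): flips 1 -> legal
(5,6): flips 1 -> legal
(5,7): no bracket -> illegal
W mobility = 8

Answer: B=7 W=8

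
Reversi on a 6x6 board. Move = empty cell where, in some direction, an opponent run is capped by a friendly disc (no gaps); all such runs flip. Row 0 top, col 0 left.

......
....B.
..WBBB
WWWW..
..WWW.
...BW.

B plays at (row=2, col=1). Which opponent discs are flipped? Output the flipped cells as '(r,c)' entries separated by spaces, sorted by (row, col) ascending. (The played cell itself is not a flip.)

Dir NW: first cell '.' (not opp) -> no flip
Dir N: first cell '.' (not opp) -> no flip
Dir NE: first cell '.' (not opp) -> no flip
Dir W: first cell '.' (not opp) -> no flip
Dir E: opp run (2,2) capped by B -> flip
Dir SW: opp run (3,0), next=edge -> no flip
Dir S: opp run (3,1), next='.' -> no flip
Dir SE: opp run (3,2) (4,3) (5,4), next=edge -> no flip

Answer: (2,2)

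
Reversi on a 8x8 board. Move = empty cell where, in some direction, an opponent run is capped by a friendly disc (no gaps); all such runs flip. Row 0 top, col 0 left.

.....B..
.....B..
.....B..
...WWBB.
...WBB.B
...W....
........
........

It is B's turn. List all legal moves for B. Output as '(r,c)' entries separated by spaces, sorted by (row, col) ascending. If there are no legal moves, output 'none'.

(2,2): flips 1 -> legal
(2,3): flips 1 -> legal
(2,4): flips 1 -> legal
(3,2): flips 2 -> legal
(4,2): flips 1 -> legal
(5,2): flips 2 -> legal
(5,4): no bracket -> illegal
(6,2): flips 1 -> legal
(6,3): no bracket -> illegal
(6,4): no bracket -> illegal

Answer: (2,2) (2,3) (2,4) (3,2) (4,2) (5,2) (6,2)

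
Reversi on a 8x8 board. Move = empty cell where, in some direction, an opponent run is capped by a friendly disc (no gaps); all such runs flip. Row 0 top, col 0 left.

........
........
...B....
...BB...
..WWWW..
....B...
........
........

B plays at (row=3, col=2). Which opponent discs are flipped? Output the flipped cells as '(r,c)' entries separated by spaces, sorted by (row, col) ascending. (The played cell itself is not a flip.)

Dir NW: first cell '.' (not opp) -> no flip
Dir N: first cell '.' (not opp) -> no flip
Dir NE: first cell 'B' (not opp) -> no flip
Dir W: first cell '.' (not opp) -> no flip
Dir E: first cell 'B' (not opp) -> no flip
Dir SW: first cell '.' (not opp) -> no flip
Dir S: opp run (4,2), next='.' -> no flip
Dir SE: opp run (4,3) capped by B -> flip

Answer: (4,3)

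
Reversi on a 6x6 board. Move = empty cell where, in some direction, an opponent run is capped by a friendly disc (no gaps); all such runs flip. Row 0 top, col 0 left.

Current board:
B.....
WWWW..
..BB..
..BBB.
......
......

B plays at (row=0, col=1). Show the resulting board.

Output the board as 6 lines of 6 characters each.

Answer: BB....
WWBW..
..BB..
..BBB.
......
......

Derivation:
Place B at (0,1); scan 8 dirs for brackets.
Dir NW: edge -> no flip
Dir N: edge -> no flip
Dir NE: edge -> no flip
Dir W: first cell 'B' (not opp) -> no flip
Dir E: first cell '.' (not opp) -> no flip
Dir SW: opp run (1,0), next=edge -> no flip
Dir S: opp run (1,1), next='.' -> no flip
Dir SE: opp run (1,2) capped by B -> flip
All flips: (1,2)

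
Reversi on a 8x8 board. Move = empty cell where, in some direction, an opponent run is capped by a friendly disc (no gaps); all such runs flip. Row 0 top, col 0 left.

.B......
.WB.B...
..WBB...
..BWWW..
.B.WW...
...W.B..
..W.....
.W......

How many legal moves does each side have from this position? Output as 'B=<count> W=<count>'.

-- B to move --
(0,0): flips 4 -> legal
(0,2): no bracket -> illegal
(1,0): flips 1 -> legal
(1,3): no bracket -> illegal
(2,0): no bracket -> illegal
(2,1): flips 2 -> legal
(2,5): no bracket -> illegal
(2,6): no bracket -> illegal
(3,1): no bracket -> illegal
(3,6): flips 3 -> legal
(4,2): flips 1 -> legal
(4,5): flips 1 -> legal
(4,6): flips 1 -> legal
(5,1): no bracket -> illegal
(5,2): no bracket -> illegal
(5,4): flips 3 -> legal
(6,0): no bracket -> illegal
(6,1): no bracket -> illegal
(6,3): flips 3 -> legal
(6,4): no bracket -> illegal
(7,0): no bracket -> illegal
(7,2): no bracket -> illegal
(7,3): no bracket -> illegal
B mobility = 9
-- W to move --
(0,0): no bracket -> illegal
(0,2): flips 1 -> legal
(0,3): no bracket -> illegal
(0,4): flips 2 -> legal
(0,5): no bracket -> illegal
(1,0): no bracket -> illegal
(1,3): flips 3 -> legal
(1,5): flips 1 -> legal
(2,1): flips 1 -> legal
(2,5): flips 2 -> legal
(3,0): no bracket -> illegal
(3,1): flips 1 -> legal
(4,0): no bracket -> illegal
(4,2): flips 1 -> legal
(4,5): no bracket -> illegal
(4,6): no bracket -> illegal
(5,0): no bracket -> illegal
(5,1): no bracket -> illegal
(5,2): no bracket -> illegal
(5,4): no bracket -> illegal
(5,6): no bracket -> illegal
(6,4): no bracket -> illegal
(6,5): no bracket -> illegal
(6,6): flips 1 -> legal
W mobility = 9

Answer: B=9 W=9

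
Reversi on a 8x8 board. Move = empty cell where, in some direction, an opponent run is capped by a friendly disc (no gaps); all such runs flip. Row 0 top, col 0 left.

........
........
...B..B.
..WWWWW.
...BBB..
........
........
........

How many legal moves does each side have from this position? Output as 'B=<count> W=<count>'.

-- B to move --
(2,1): flips 1 -> legal
(2,2): flips 1 -> legal
(2,4): flips 1 -> legal
(2,5): flips 2 -> legal
(2,7): flips 1 -> legal
(3,1): no bracket -> illegal
(3,7): no bracket -> illegal
(4,1): flips 1 -> legal
(4,2): no bracket -> illegal
(4,6): flips 1 -> legal
(4,7): no bracket -> illegal
B mobility = 7
-- W to move --
(1,2): flips 1 -> legal
(1,3): flips 1 -> legal
(1,4): flips 1 -> legal
(1,5): no bracket -> illegal
(1,6): flips 1 -> legal
(1,7): flips 1 -> legal
(2,2): no bracket -> illegal
(2,4): no bracket -> illegal
(2,5): no bracket -> illegal
(2,7): no bracket -> illegal
(3,7): no bracket -> illegal
(4,2): no bracket -> illegal
(4,6): no bracket -> illegal
(5,2): flips 1 -> legal
(5,3): flips 2 -> legal
(5,4): flips 3 -> legal
(5,5): flips 2 -> legal
(5,6): flips 1 -> legal
W mobility = 10

Answer: B=7 W=10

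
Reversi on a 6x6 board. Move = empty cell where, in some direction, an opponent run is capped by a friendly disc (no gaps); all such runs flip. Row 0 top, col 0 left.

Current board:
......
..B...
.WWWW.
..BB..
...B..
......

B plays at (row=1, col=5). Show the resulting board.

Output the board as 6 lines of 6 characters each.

Answer: ......
..B..B
.WWWB.
..BB..
...B..
......

Derivation:
Place B at (1,5); scan 8 dirs for brackets.
Dir NW: first cell '.' (not opp) -> no flip
Dir N: first cell '.' (not opp) -> no flip
Dir NE: edge -> no flip
Dir W: first cell '.' (not opp) -> no flip
Dir E: edge -> no flip
Dir SW: opp run (2,4) capped by B -> flip
Dir S: first cell '.' (not opp) -> no flip
Dir SE: edge -> no flip
All flips: (2,4)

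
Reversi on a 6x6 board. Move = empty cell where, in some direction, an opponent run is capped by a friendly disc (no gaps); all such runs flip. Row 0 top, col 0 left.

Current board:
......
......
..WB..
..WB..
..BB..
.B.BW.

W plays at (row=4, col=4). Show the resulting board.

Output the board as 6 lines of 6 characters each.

Place W at (4,4); scan 8 dirs for brackets.
Dir NW: opp run (3,3) capped by W -> flip
Dir N: first cell '.' (not opp) -> no flip
Dir NE: first cell '.' (not opp) -> no flip
Dir W: opp run (4,3) (4,2), next='.' -> no flip
Dir E: first cell '.' (not opp) -> no flip
Dir SW: opp run (5,3), next=edge -> no flip
Dir S: first cell 'W' (not opp) -> no flip
Dir SE: first cell '.' (not opp) -> no flip
All flips: (3,3)

Answer: ......
......
..WB..
..WW..
..BBW.
.B.BW.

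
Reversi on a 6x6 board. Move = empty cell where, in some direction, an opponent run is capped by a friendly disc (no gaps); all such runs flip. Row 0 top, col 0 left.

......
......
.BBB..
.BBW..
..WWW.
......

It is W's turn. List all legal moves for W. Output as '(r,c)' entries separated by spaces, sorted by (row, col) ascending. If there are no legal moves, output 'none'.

(1,0): flips 2 -> legal
(1,1): flips 1 -> legal
(1,2): flips 2 -> legal
(1,3): flips 1 -> legal
(1,4): no bracket -> illegal
(2,0): flips 1 -> legal
(2,4): no bracket -> illegal
(3,0): flips 2 -> legal
(3,4): no bracket -> illegal
(4,0): no bracket -> illegal
(4,1): no bracket -> illegal

Answer: (1,0) (1,1) (1,2) (1,3) (2,0) (3,0)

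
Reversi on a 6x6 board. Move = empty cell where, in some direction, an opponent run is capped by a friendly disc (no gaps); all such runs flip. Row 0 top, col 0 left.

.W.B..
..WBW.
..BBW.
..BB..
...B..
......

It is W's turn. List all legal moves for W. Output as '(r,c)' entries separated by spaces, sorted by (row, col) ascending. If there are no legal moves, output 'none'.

Answer: (0,2) (2,1) (3,4) (4,1) (4,2)

Derivation:
(0,2): flips 1 -> legal
(0,4): no bracket -> illegal
(1,1): no bracket -> illegal
(2,1): flips 2 -> legal
(3,1): no bracket -> illegal
(3,4): flips 1 -> legal
(4,1): flips 2 -> legal
(4,2): flips 3 -> legal
(4,4): no bracket -> illegal
(5,2): no bracket -> illegal
(5,3): no bracket -> illegal
(5,4): no bracket -> illegal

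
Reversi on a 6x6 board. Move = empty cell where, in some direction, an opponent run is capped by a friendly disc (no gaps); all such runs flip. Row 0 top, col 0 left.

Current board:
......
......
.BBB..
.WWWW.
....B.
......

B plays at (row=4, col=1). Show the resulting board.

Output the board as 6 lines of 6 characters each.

Answer: ......
......
.BBB..
.BBWW.
.B..B.
......

Derivation:
Place B at (4,1); scan 8 dirs for brackets.
Dir NW: first cell '.' (not opp) -> no flip
Dir N: opp run (3,1) capped by B -> flip
Dir NE: opp run (3,2) capped by B -> flip
Dir W: first cell '.' (not opp) -> no flip
Dir E: first cell '.' (not opp) -> no flip
Dir SW: first cell '.' (not opp) -> no flip
Dir S: first cell '.' (not opp) -> no flip
Dir SE: first cell '.' (not opp) -> no flip
All flips: (3,1) (3,2)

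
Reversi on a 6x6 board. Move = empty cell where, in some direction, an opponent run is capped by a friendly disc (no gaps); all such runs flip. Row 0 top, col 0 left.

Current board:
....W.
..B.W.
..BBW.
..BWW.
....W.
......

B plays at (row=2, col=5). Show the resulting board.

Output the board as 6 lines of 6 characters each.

Answer: ....W.
..B.W.
..BBBB
..BWW.
....W.
......

Derivation:
Place B at (2,5); scan 8 dirs for brackets.
Dir NW: opp run (1,4), next='.' -> no flip
Dir N: first cell '.' (not opp) -> no flip
Dir NE: edge -> no flip
Dir W: opp run (2,4) capped by B -> flip
Dir E: edge -> no flip
Dir SW: opp run (3,4), next='.' -> no flip
Dir S: first cell '.' (not opp) -> no flip
Dir SE: edge -> no flip
All flips: (2,4)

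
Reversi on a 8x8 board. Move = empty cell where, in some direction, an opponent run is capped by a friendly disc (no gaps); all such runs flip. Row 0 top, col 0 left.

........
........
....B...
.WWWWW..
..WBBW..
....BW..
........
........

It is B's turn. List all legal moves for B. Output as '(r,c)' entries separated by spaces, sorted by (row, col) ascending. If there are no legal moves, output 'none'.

Answer: (2,1) (2,2) (2,3) (2,5) (2,6) (3,6) (4,1) (4,6) (5,1) (5,6) (6,6)

Derivation:
(2,0): no bracket -> illegal
(2,1): flips 1 -> legal
(2,2): flips 1 -> legal
(2,3): flips 1 -> legal
(2,5): flips 1 -> legal
(2,6): flips 1 -> legal
(3,0): no bracket -> illegal
(3,6): flips 1 -> legal
(4,0): no bracket -> illegal
(4,1): flips 1 -> legal
(4,6): flips 2 -> legal
(5,1): flips 2 -> legal
(5,2): no bracket -> illegal
(5,3): no bracket -> illegal
(5,6): flips 1 -> legal
(6,4): no bracket -> illegal
(6,5): no bracket -> illegal
(6,6): flips 1 -> legal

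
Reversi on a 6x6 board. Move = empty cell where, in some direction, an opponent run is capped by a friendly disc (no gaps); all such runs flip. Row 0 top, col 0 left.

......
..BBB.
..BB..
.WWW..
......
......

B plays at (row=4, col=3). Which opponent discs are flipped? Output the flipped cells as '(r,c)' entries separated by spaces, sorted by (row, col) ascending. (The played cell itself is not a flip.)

Dir NW: opp run (3,2), next='.' -> no flip
Dir N: opp run (3,3) capped by B -> flip
Dir NE: first cell '.' (not opp) -> no flip
Dir W: first cell '.' (not opp) -> no flip
Dir E: first cell '.' (not opp) -> no flip
Dir SW: first cell '.' (not opp) -> no flip
Dir S: first cell '.' (not opp) -> no flip
Dir SE: first cell '.' (not opp) -> no flip

Answer: (3,3)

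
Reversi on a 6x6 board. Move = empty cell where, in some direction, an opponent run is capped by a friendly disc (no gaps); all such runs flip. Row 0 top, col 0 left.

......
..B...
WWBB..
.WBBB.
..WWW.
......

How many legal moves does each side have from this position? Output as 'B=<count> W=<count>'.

-- B to move --
(1,0): flips 1 -> legal
(1,1): no bracket -> illegal
(3,0): flips 2 -> legal
(3,5): no bracket -> illegal
(4,0): flips 1 -> legal
(4,1): no bracket -> illegal
(4,5): no bracket -> illegal
(5,1): flips 1 -> legal
(5,2): flips 2 -> legal
(5,3): flips 1 -> legal
(5,4): flips 2 -> legal
(5,5): flips 1 -> legal
B mobility = 8
-- W to move --
(0,1): no bracket -> illegal
(0,2): flips 3 -> legal
(0,3): flips 1 -> legal
(1,1): flips 2 -> legal
(1,3): flips 3 -> legal
(1,4): no bracket -> illegal
(2,4): flips 4 -> legal
(2,5): flips 1 -> legal
(3,5): flips 3 -> legal
(4,1): no bracket -> illegal
(4,5): no bracket -> illegal
W mobility = 7

Answer: B=8 W=7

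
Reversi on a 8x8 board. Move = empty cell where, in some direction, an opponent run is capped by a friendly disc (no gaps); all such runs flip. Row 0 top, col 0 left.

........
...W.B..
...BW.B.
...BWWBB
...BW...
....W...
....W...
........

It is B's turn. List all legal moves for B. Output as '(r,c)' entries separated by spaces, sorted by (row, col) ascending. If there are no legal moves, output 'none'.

Answer: (0,3) (2,5) (4,5) (5,3) (5,5) (6,5)

Derivation:
(0,2): no bracket -> illegal
(0,3): flips 1 -> legal
(0,4): no bracket -> illegal
(1,2): no bracket -> illegal
(1,4): no bracket -> illegal
(2,2): no bracket -> illegal
(2,5): flips 2 -> legal
(4,5): flips 2 -> legal
(4,6): no bracket -> illegal
(5,3): flips 2 -> legal
(5,5): flips 1 -> legal
(6,3): no bracket -> illegal
(6,5): flips 1 -> legal
(7,3): no bracket -> illegal
(7,4): no bracket -> illegal
(7,5): no bracket -> illegal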